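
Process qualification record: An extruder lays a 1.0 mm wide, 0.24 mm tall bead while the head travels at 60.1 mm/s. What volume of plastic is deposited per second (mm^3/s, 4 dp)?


Rate = 1.0 * 0.24 * 60.1 = 14.424 mm^3/s


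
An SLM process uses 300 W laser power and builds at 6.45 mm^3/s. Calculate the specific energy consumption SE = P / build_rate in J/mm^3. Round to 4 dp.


SE = 300 / 6.45 = 46.5116 J/mm^3


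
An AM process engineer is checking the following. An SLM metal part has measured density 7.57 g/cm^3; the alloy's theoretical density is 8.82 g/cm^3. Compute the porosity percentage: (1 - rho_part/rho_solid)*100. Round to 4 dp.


Porosity = (1-7.57/8.82)*100 = 14.1723 %


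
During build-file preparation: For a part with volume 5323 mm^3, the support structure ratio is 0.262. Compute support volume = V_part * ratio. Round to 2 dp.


V_support = 5323 * 0.262 = 1394.63 mm^3


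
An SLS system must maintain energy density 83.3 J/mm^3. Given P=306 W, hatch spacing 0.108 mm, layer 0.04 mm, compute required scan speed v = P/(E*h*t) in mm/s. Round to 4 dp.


v = 306 / (83.3*0.108*0.04) = 850.3401 mm/s


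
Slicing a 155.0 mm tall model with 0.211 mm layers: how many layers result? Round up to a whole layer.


Layers = ceil(155.0/0.211) = 735


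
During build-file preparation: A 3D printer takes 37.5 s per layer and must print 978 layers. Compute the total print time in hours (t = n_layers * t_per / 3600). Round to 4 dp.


t = 978 * 37.5 / 3600 = 10.1875 hrs


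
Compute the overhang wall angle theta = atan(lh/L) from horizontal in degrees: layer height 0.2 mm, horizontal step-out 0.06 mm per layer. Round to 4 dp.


angle = atan(0.2/0.06) = 73.3008 degrees


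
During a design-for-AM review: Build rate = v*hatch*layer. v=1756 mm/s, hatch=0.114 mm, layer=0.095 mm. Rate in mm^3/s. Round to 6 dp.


Rate = 1756 * 0.114 * 0.095 = 19.01748 mm^3/s


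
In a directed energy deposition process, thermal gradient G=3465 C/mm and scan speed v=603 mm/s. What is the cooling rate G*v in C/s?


CR = 3465 * 603 = 2089395 C/s


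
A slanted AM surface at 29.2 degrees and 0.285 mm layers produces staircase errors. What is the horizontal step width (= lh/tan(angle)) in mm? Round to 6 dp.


step = 0.285 / tan(29.2) = 0.509947 mm


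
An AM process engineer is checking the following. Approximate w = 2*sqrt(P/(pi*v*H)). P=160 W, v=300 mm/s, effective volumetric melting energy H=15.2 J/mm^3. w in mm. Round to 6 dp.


w = 2*sqrt(160/(pi*300*15.2)) = 0.211365 mm


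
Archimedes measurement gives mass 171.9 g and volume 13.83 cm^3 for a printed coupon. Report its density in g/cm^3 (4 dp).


rho = 171.9 / 13.83 = 12.4295 g/cm^3


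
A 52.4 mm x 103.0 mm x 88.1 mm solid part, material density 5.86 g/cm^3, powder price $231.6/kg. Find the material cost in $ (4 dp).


V = 52.4 * 103.0 * 88.1 = 475493.32 mm^3 = 475.49332 cm^3
Mass = 475.49332 * 5.86 / 1000 = 2.78639086 kg
Cost = 2.78639086 * 231.6 = 645.3281 $


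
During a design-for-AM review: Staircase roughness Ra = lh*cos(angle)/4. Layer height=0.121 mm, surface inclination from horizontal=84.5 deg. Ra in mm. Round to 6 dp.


Ra = 0.121 * cos(84.5) / 4 = 0.002899 mm


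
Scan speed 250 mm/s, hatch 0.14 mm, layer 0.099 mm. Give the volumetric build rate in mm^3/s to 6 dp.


Rate = 250 * 0.14 * 0.099 = 3.465 mm^3/s


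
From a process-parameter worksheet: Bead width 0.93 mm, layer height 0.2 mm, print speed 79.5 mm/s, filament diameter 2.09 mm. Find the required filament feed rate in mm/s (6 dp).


Q = 0.93 * 0.2 * 79.5 = 14.787 mm^3/s
A_fil = pi*(2.09/2)^2 = 3.43069772 mm^2
v_feed = 14.787 / 3.43069772 = 4.310202 mm/s


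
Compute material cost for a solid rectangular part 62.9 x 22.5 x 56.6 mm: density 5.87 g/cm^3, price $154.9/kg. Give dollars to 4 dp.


V = 62.9 * 22.5 * 56.6 = 80103.15 mm^3 = 80.10315 cm^3
Mass = 80.10315 * 5.87 / 1000 = 0.47020549 kg
Cost = 0.47020549 * 154.9 = 72.8348 $


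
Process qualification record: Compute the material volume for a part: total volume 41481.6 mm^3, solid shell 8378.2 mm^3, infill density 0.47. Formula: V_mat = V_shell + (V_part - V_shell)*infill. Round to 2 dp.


V_infill = (41481.6 - 8378.2) * 0.47 = 15558.6
V_total = 8378.2 + 15558.6 = 23936.8 mm^3


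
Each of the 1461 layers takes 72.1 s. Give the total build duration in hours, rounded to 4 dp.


t = 1461 * 72.1 / 3600 = 29.2606 hrs


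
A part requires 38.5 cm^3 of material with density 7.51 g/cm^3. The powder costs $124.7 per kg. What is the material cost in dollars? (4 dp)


Mass = 38.5*7.51/1000 = 0.289135 kg
Cost = 0.289135 * 124.7 = 36.0551 $


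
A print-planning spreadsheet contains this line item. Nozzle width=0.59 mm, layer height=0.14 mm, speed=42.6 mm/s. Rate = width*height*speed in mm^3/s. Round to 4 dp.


Rate = 0.59 * 0.14 * 42.6 = 3.5188 mm^3/s


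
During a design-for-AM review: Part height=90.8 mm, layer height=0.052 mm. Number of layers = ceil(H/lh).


Layers = ceil(90.8/0.052) = 1747


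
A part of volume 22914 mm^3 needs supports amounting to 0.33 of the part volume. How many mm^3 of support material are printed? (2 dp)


V_support = 22914 * 0.33 = 7561.62 mm^3


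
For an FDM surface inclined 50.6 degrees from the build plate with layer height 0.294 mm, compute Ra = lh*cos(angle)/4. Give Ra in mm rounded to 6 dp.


Ra = 0.294 * cos(50.6) / 4 = 0.046653 mm


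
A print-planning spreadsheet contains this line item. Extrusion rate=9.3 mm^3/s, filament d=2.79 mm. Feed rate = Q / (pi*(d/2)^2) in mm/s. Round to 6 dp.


A = pi*(2.79/2)^2 = 6.113618
v = 9.3 / 6.113618 = 1.521194 mm/s


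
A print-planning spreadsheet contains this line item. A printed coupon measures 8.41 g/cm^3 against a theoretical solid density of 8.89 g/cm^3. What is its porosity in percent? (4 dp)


Porosity = (1-8.41/8.89)*100 = 5.3993 %


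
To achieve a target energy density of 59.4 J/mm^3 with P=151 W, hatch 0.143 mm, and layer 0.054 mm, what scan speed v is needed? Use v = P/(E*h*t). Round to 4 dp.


v = 151 / (59.4*0.143*0.054) = 329.2007 mm/s


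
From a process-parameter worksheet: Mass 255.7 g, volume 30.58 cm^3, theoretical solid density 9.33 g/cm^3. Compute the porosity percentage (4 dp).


rho_part = 255.7 / 30.58 = 8.3616743 g/cm^3
Porosity = (1 - 8.3616743/9.33)*100 = 10.3786 %


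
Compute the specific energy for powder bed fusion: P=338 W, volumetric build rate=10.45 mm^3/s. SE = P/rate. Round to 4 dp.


SE = 338 / 10.45 = 32.3445 J/mm^3


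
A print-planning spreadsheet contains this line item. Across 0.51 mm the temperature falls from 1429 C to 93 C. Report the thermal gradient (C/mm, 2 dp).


G = (1429-93)/0.51 = 2619.61 C/mm


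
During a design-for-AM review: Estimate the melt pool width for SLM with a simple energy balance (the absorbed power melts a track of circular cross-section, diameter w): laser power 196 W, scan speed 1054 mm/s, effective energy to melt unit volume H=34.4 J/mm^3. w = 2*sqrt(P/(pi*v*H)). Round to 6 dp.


w = 2*sqrt(196/(pi*1054*34.4)) = 0.082963 mm


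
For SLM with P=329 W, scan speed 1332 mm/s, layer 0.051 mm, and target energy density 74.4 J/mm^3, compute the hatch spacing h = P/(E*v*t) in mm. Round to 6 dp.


h = 329 / (74.4*1332*0.051) = 0.065095 mm


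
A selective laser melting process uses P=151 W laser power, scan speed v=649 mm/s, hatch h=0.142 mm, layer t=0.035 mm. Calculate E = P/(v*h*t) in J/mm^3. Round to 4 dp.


E = 151 / (649*0.142*0.035) = 46.814 J/mm^3


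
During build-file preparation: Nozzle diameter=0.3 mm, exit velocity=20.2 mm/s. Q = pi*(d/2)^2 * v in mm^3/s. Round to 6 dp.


A = pi*(0.3/2)^2 = 0.07068583 mm^2
Q = 0.07068583 * 20.2 = 1.427854 mm^3/s


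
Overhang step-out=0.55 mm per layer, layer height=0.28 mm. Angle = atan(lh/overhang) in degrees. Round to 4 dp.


angle = atan(0.28/0.55) = 26.9802 degrees


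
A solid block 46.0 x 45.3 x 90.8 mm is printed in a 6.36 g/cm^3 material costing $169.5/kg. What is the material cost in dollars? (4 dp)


V = 46.0 * 45.3 * 90.8 = 189209.04 mm^3 = 189.20904 cm^3
Mass = 189.20904 * 6.36 / 1000 = 1.20336949 kg
Cost = 1.20336949 * 169.5 = 203.9711 $


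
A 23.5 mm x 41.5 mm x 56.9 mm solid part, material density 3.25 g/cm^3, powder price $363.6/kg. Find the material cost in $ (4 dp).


V = 23.5 * 41.5 * 56.9 = 55491.725 mm^3 = 55.491725 cm^3
Mass = 55.491725 * 3.25 / 1000 = 0.18034811 kg
Cost = 0.18034811 * 363.6 = 65.5746 $


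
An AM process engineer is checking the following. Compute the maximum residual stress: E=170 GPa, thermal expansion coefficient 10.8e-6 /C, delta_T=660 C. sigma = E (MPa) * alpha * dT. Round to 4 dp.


sigma = 170*1000 * 10.8e-6 * 660 = 1211.76 MPa


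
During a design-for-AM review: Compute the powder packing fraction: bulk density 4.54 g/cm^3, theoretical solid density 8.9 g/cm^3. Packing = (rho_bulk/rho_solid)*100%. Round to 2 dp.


Packing = (4.54/8.9)*100 = 51.01 %


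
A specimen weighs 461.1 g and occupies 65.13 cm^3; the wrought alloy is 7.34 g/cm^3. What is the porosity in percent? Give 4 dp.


rho_part = 461.1 / 65.13 = 7.07968678 g/cm^3
Porosity = (1 - 7.07968678/7.34)*100 = 3.5465 %


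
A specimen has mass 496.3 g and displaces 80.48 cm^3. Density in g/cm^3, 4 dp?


rho = 496.3 / 80.48 = 6.1667 g/cm^3


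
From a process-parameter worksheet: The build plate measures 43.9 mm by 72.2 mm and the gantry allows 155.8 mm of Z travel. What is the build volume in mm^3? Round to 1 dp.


V = 43.9 * 72.2 * 155.8 = 493820.6 mm^3


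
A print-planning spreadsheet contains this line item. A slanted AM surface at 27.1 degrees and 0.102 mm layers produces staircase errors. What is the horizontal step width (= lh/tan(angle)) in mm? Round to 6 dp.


step = 0.102 / tan(27.1) = 0.199325 mm


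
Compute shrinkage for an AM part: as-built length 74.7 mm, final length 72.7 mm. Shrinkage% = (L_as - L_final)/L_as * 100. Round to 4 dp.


Shrinkage = ((74.7-72.7)/74.7)*100 = 2.6774 %


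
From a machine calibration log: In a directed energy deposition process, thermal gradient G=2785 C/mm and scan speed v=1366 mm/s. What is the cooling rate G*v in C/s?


CR = 2785 * 1366 = 3804310 C/s


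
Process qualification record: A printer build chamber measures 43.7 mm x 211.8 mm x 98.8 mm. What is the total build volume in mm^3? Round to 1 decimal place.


V = 43.7 * 211.8 * 98.8 = 914459.2 mm^3


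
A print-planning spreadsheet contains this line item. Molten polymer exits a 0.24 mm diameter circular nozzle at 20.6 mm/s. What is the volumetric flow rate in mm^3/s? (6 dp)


A = pi*(0.24/2)^2 = 0.04523893 mm^2
Q = 0.04523893 * 20.6 = 0.931922 mm^3/s


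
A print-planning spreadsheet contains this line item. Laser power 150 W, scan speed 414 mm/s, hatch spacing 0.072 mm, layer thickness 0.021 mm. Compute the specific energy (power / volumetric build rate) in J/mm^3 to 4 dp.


Build rate = 414 * 0.072 * 0.021 = 0.625968 mm^3/s
SE = 150 / 0.625968 = 239.6289 J/mm^3


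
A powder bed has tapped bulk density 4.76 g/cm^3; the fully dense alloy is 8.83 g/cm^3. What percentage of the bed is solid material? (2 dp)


Packing = (4.76/8.83)*100 = 53.91 %


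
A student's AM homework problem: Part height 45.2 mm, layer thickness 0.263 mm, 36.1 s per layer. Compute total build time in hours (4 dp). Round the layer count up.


Layers = ceil(45.2/0.263) = 172
t = 172 * 36.1 / 3600 = 1.7248 hrs


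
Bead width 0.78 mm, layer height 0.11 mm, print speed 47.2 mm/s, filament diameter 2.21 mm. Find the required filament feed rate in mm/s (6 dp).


Q = 0.78 * 0.11 * 47.2 = 4.04976 mm^3/s
A_fil = pi*(2.21/2)^2 = 3.83596317 mm^2
v_feed = 4.04976 / 3.83596317 = 1.055735 mm/s


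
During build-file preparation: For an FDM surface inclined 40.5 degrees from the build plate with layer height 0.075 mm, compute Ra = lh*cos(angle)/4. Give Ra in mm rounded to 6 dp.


Ra = 0.075 * cos(40.5) / 4 = 0.014258 mm


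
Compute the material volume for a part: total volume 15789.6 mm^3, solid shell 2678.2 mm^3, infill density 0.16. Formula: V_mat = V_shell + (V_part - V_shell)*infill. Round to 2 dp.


V_infill = (15789.6 - 2678.2) * 0.16 = 2097.82
V_total = 2678.2 + 2097.82 = 4776.02 mm^3


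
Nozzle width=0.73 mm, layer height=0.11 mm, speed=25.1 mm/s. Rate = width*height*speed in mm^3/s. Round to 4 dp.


Rate = 0.73 * 0.11 * 25.1 = 2.0155 mm^3/s


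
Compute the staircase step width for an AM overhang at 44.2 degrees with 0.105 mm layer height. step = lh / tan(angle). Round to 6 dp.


step = 0.105 / tan(44.2) = 0.107974 mm


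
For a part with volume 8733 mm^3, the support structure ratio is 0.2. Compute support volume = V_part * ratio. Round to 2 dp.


V_support = 8733 * 0.2 = 1746.6 mm^3


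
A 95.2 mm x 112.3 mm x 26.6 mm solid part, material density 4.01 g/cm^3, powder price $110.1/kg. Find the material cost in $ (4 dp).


V = 95.2 * 112.3 * 26.6 = 284379.536 mm^3 = 284.379536 cm^3
Mass = 284.379536 * 4.01 / 1000 = 1.14036194 kg
Cost = 1.14036194 * 110.1 = 125.5538 $


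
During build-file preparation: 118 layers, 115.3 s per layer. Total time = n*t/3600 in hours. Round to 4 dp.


t = 118 * 115.3 / 3600 = 3.7793 hrs


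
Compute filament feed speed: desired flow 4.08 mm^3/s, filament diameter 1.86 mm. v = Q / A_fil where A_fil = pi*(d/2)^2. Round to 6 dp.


A = pi*(1.86/2)^2 = 2.717163
v = 4.08 / 2.717163 = 1.501566 mm/s


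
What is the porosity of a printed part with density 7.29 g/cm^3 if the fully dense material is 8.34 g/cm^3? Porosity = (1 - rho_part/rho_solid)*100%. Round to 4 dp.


Porosity = (1-7.29/8.34)*100 = 12.5899 %


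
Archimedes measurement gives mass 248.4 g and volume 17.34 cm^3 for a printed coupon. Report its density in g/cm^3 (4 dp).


rho = 248.4 / 17.34 = 14.3253 g/cm^3


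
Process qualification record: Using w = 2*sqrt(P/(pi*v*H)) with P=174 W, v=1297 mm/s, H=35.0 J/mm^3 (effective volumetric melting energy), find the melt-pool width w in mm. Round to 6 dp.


w = 2*sqrt(174/(pi*1297*35.0)) = 0.06986 mm


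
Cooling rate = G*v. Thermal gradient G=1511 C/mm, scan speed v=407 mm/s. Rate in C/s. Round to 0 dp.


CR = 1511 * 407 = 614977 C/s


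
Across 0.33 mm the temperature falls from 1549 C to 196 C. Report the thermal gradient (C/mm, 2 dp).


G = (1549-196)/0.33 = 4100.0 C/mm


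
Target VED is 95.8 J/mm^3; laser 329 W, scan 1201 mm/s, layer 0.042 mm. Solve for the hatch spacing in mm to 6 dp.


h = 329 / (95.8*1201*0.042) = 0.068083 mm


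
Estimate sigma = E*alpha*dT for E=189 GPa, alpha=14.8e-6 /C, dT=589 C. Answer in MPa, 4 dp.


sigma = 189*1000 * 14.8e-6 * 589 = 1647.5508 MPa


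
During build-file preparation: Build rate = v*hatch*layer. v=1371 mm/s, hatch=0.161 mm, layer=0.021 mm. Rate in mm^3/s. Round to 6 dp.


Rate = 1371 * 0.161 * 0.021 = 4.635351 mm^3/s


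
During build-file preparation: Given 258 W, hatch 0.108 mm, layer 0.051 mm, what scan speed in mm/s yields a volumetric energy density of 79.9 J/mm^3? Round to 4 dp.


v = 258 / (79.9*0.108*0.051) = 586.2448 mm/s


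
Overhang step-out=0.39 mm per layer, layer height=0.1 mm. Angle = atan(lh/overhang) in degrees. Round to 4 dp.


angle = atan(0.1/0.39) = 14.3814 degrees


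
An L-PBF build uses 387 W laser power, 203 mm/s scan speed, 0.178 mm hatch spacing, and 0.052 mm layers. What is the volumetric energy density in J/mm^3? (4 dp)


E = 387 / (203*0.178*0.052) = 205.9641 J/mm^3


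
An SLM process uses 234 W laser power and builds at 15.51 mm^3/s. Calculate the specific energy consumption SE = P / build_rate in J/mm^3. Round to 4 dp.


SE = 234 / 15.51 = 15.087 J/mm^3


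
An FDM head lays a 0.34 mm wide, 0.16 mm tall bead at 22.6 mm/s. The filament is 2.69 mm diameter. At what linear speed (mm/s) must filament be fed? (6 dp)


Q = 0.34 * 0.16 * 22.6 = 1.22944 mm^3/s
A_fil = pi*(2.69/2)^2 = 5.68321965 mm^2
v_feed = 1.22944 / 5.68321965 = 0.216328 mm/s


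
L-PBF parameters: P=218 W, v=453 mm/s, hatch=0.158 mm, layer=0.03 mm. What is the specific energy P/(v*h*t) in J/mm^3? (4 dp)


Build rate = 453 * 0.158 * 0.03 = 2.14722 mm^3/s
SE = 218 / 2.14722 = 101.5266 J/mm^3


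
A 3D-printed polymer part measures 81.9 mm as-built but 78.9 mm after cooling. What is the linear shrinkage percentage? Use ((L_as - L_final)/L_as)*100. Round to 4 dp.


Shrinkage = ((81.9-78.9)/81.9)*100 = 3.663 %


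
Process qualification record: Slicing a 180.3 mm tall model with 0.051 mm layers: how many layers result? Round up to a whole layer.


Layers = ceil(180.3/0.051) = 3536


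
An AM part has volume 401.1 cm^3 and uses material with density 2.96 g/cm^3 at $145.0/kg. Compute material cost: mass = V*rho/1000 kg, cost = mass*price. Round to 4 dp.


Mass = 401.1*2.96/1000 = 1.187256 kg
Cost = 1.187256 * 145.0 = 172.1521 $


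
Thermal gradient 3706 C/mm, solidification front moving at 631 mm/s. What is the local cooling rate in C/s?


CR = 3706 * 631 = 2338486 C/s


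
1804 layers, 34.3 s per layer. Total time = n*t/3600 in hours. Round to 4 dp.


t = 1804 * 34.3 / 3600 = 17.1881 hrs


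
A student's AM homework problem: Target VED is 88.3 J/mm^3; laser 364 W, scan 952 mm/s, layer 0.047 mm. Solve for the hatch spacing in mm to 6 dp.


h = 364 / (88.3*952*0.047) = 0.092131 mm


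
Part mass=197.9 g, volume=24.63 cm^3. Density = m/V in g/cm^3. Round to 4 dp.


rho = 197.9 / 24.63 = 8.0349 g/cm^3


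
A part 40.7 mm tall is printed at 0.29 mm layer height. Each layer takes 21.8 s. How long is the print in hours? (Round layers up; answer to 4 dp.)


Layers = ceil(40.7/0.29) = 141
t = 141 * 21.8 / 3600 = 0.8538 hrs


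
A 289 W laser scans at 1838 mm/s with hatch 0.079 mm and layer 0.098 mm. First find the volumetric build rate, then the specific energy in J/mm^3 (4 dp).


Build rate = 1838 * 0.079 * 0.098 = 14.229796 mm^3/s
SE = 289 / 14.229796 = 20.3095 J/mm^3


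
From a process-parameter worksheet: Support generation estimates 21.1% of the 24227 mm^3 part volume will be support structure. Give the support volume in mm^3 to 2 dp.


V_support = 24227 * 0.211 = 5111.9 mm^3


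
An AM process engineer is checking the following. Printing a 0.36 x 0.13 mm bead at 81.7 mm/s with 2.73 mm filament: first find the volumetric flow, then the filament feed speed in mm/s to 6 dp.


Q = 0.36 * 0.13 * 81.7 = 3.82356 mm^3/s
A_fil = pi*(2.73/2)^2 = 5.85349397 mm^2
v_feed = 3.82356 / 5.85349397 = 0.65321 mm/s


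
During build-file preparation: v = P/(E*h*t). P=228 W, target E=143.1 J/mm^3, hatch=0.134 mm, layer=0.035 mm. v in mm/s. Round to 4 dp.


v = 228 / (143.1*0.134*0.035) = 339.721 mm/s


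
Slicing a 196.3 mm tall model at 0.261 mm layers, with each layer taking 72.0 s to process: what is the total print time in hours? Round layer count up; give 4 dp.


Layers = ceil(196.3/0.261) = 753
t = 753 * 72.0 / 3600 = 15.06 hrs


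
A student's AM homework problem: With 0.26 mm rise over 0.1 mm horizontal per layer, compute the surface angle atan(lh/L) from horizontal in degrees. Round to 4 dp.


angle = atan(0.26/0.1) = 68.9625 degrees


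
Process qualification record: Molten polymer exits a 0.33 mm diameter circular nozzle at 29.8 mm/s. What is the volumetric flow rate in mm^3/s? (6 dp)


A = pi*(0.33/2)^2 = 0.08552986 mm^2
Q = 0.08552986 * 29.8 = 2.54879 mm^3/s


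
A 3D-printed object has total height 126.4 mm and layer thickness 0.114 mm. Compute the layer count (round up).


Layers = ceil(126.4/0.114) = 1109


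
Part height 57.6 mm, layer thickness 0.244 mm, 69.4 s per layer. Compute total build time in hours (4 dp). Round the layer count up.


Layers = ceil(57.6/0.244) = 237
t = 237 * 69.4 / 3600 = 4.5688 hrs


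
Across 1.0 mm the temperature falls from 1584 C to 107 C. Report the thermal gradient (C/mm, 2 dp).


G = (1584-107)/1.0 = 1477.0 C/mm


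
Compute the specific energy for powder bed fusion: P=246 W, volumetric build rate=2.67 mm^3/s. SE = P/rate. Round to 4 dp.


SE = 246 / 2.67 = 92.1348 J/mm^3


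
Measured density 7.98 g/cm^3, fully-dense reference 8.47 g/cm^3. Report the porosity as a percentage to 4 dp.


Porosity = (1-7.98/8.47)*100 = 5.7851 %


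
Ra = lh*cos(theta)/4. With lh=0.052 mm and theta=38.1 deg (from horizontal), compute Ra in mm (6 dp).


Ra = 0.052 * cos(38.1) / 4 = 0.01023 mm


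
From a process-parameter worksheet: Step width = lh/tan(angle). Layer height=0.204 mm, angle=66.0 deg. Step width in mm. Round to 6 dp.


step = 0.204 / tan(66.0) = 0.090827 mm


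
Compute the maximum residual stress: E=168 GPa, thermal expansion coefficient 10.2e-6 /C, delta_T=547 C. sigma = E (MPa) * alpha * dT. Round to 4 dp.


sigma = 168*1000 * 10.2e-6 * 547 = 937.3392 MPa


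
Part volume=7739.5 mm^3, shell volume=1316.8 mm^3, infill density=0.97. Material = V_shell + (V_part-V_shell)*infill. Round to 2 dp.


V_infill = (7739.5 - 1316.8) * 0.97 = 6230.02
V_total = 1316.8 + 6230.02 = 7546.82 mm^3


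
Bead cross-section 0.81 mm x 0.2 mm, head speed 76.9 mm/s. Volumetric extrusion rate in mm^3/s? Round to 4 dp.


Rate = 0.81 * 0.2 * 76.9 = 12.4578 mm^3/s


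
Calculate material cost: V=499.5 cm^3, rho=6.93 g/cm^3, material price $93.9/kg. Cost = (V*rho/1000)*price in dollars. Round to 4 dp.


Mass = 499.5*6.93/1000 = 3.461535 kg
Cost = 3.461535 * 93.9 = 325.0381 $


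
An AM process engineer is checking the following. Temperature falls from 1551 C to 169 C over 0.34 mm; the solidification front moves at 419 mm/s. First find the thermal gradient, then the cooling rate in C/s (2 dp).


G = (1551-169)/0.34 = 4064.70588235 C/mm
CR = 4064.70588235 * 419 = 1703111.76 C/s


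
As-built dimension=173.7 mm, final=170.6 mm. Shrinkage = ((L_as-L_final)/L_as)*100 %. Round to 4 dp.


Shrinkage = ((173.7-170.6)/173.7)*100 = 1.7847 %


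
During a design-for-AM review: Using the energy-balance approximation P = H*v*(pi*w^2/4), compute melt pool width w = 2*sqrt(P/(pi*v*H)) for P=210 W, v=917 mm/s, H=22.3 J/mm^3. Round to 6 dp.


w = 2*sqrt(210/(pi*917*22.3)) = 0.114348 mm


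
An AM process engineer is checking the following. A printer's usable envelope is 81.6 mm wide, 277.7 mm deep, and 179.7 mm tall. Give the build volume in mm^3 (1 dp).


V = 81.6 * 277.7 * 179.7 = 4072059.5 mm^3


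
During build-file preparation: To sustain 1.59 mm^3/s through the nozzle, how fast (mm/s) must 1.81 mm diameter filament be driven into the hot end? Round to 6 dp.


A = pi*(1.81/2)^2 = 2.573043
v = 1.59 / 2.573043 = 0.617945 mm/s


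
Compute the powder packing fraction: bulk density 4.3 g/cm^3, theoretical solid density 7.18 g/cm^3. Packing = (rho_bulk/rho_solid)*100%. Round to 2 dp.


Packing = (4.3/7.18)*100 = 59.89 %


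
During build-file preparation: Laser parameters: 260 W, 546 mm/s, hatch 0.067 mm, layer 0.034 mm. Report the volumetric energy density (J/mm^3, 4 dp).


E = 260 / (546*0.067*0.034) = 209.0388 J/mm^3


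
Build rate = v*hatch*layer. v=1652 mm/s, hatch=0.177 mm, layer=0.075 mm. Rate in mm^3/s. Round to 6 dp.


Rate = 1652 * 0.177 * 0.075 = 21.9303 mm^3/s


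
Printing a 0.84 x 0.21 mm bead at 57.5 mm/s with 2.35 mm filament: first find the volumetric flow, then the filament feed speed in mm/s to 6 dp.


Q = 0.84 * 0.21 * 57.5 = 10.143 mm^3/s
A_fil = pi*(2.35/2)^2 = 4.33736136 mm^2
v_feed = 10.143 / 4.33736136 = 2.338519 mm/s


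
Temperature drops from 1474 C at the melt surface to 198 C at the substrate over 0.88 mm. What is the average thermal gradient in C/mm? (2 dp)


G = (1474-198)/0.88 = 1450.0 C/mm


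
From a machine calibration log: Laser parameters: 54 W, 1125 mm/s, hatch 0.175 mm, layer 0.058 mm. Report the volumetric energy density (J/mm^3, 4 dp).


E = 54 / (1125*0.175*0.058) = 4.7291 J/mm^3


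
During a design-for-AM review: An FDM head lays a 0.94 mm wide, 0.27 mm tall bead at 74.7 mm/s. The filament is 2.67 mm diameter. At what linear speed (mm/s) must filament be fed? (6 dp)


Q = 0.94 * 0.27 * 74.7 = 18.95886 mm^3/s
A_fil = pi*(2.67/2)^2 = 5.59902497 mm^2
v_feed = 18.95886 / 5.59902497 = 3.3861 mm/s


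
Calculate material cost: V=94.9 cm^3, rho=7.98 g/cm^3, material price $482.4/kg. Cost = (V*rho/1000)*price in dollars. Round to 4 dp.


Mass = 94.9*7.98/1000 = 0.757302 kg
Cost = 0.757302 * 482.4 = 365.3225 $


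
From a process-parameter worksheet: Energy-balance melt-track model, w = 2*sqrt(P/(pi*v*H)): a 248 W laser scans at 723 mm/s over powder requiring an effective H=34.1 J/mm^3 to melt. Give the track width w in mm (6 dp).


w = 2*sqrt(248/(pi*723*34.1)) = 0.113171 mm


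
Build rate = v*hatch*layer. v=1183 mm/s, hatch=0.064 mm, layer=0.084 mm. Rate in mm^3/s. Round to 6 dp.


Rate = 1183 * 0.064 * 0.084 = 6.359808 mm^3/s


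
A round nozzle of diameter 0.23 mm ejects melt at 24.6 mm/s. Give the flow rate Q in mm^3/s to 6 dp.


A = pi*(0.23/2)^2 = 0.04154756 mm^2
Q = 0.04154756 * 24.6 = 1.02207 mm^3/s


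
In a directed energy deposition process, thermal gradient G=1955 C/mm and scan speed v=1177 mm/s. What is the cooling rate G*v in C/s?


CR = 1955 * 1177 = 2301035 C/s


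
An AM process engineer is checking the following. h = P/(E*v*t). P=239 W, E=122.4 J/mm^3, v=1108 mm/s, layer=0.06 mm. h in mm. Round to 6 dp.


h = 239 / (122.4*1108*0.06) = 0.029371 mm


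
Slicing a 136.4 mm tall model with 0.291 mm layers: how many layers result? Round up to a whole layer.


Layers = ceil(136.4/0.291) = 469


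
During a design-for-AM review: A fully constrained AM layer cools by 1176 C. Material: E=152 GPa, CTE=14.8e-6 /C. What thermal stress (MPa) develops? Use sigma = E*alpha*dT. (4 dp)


sigma = 152*1000 * 14.8e-6 * 1176 = 2645.5296 MPa


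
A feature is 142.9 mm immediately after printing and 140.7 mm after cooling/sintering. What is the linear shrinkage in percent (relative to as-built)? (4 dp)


Shrinkage = ((142.9-140.7)/142.9)*100 = 1.5395 %


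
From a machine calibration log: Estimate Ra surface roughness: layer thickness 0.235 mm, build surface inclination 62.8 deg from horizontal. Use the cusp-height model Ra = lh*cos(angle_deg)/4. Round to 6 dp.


Ra = 0.235 * cos(62.8) / 4 = 0.026855 mm


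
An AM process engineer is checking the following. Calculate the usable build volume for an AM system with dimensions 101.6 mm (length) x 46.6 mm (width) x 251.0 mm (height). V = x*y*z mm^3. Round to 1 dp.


V = 101.6 * 46.6 * 251.0 = 1188374.6 mm^3


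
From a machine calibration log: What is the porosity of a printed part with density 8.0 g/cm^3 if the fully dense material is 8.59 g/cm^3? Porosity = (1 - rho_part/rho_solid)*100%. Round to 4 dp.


Porosity = (1-8.0/8.59)*100 = 6.8685 %


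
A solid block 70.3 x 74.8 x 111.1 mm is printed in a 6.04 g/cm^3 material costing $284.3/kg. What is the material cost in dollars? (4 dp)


V = 70.3 * 74.8 * 111.1 = 584212.684 mm^3 = 584.212684 cm^3
Mass = 584.212684 * 6.04 / 1000 = 3.52864461 kg
Cost = 3.52864461 * 284.3 = 1003.1937 $


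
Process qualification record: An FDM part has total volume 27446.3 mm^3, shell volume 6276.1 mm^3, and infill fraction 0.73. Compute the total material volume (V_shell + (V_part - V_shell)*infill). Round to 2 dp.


V_infill = (27446.3 - 6276.1) * 0.73 = 15454.25
V_total = 6276.1 + 15454.25 = 21730.35 mm^3


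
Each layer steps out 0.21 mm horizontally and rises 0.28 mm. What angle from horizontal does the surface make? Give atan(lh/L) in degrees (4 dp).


angle = atan(0.28/0.21) = 53.1301 degrees


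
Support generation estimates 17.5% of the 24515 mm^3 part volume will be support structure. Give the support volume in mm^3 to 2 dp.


V_support = 24515 * 0.175 = 4290.13 mm^3


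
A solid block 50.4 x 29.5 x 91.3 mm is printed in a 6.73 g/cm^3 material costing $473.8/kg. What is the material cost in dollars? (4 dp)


V = 50.4 * 29.5 * 91.3 = 135744.84 mm^3 = 135.74484 cm^3
Mass = 135.74484 * 6.73 / 1000 = 0.91356277 kg
Cost = 0.91356277 * 473.8 = 432.846 $


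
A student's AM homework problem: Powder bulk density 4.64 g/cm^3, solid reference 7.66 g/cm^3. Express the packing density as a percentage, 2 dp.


Packing = (4.64/7.66)*100 = 60.57 %


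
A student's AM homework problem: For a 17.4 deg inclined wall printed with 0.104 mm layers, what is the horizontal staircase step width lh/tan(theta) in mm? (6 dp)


step = 0.104 / tan(17.4) = 0.331864 mm


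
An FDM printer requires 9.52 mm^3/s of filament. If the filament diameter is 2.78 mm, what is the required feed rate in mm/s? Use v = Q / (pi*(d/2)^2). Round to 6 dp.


A = pi*(2.78/2)^2 = 6.069871
v = 9.52 / 6.069871 = 1.568402 mm/s


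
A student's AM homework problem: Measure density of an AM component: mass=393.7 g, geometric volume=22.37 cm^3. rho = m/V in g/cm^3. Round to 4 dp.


rho = 393.7 / 22.37 = 17.5995 g/cm^3


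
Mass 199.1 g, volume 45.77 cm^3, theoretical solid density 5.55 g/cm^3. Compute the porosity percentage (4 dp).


rho_part = 199.1 / 45.77 = 4.35001092 g/cm^3
Porosity = (1 - 4.35001092/5.55)*100 = 21.6214 %


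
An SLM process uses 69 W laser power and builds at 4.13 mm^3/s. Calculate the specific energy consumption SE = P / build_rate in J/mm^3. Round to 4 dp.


SE = 69 / 4.13 = 16.707 J/mm^3


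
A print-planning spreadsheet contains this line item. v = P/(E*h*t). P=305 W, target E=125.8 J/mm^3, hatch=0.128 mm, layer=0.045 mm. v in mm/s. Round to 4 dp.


v = 305 / (125.8*0.128*0.045) = 420.9172 mm/s


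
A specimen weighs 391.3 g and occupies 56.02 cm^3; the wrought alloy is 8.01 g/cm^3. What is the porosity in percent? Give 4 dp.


rho_part = 391.3 / 56.02 = 6.98500536 g/cm^3
Porosity = (1 - 6.98500536/8.01)*100 = 12.7964 %


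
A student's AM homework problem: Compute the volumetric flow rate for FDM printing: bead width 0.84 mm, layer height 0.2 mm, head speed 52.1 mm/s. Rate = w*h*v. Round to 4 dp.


Rate = 0.84 * 0.2 * 52.1 = 8.7528 mm^3/s


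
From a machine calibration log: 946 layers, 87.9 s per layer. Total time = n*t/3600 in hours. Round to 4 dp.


t = 946 * 87.9 / 3600 = 23.0982 hrs


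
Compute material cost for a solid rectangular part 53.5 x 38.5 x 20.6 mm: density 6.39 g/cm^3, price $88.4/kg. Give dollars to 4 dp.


V = 53.5 * 38.5 * 20.6 = 42430.85 mm^3 = 42.43085 cm^3
Mass = 42.43085 * 6.39 / 1000 = 0.27113313 kg
Cost = 0.27113313 * 88.4 = 23.9682 $


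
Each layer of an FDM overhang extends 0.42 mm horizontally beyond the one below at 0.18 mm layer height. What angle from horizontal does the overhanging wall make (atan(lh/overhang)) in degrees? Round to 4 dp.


angle = atan(0.18/0.42) = 23.1986 degrees


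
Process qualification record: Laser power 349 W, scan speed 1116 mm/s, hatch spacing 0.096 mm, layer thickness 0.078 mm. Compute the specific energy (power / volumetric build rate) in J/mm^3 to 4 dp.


Build rate = 1116 * 0.096 * 0.078 = 8.356608 mm^3/s
SE = 349 / 8.356608 = 41.7634 J/mm^3


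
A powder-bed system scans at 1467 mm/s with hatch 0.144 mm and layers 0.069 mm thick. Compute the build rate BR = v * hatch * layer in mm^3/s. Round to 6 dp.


Rate = 1467 * 0.144 * 0.069 = 14.576112 mm^3/s


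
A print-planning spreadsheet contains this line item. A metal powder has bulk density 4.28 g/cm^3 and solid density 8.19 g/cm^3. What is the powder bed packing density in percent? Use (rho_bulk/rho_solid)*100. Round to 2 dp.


Packing = (4.28/8.19)*100 = 52.26 %


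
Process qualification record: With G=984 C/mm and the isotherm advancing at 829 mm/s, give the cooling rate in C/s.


CR = 984 * 829 = 815736 C/s


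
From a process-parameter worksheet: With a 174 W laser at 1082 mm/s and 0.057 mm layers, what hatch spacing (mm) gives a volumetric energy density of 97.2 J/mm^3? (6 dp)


h = 174 / (97.2*1082*0.057) = 0.029026 mm


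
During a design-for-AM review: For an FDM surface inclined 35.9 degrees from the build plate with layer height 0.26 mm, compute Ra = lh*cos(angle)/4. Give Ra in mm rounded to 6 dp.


Ra = 0.26 * cos(35.9) / 4 = 0.052653 mm


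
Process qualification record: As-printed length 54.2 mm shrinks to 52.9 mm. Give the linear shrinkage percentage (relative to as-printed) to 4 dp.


Shrinkage = ((54.2-52.9)/54.2)*100 = 2.3985 %


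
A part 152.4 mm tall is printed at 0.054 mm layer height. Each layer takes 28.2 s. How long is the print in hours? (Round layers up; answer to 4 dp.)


Layers = ceil(152.4/0.054) = 2823
t = 2823 * 28.2 / 3600 = 22.1135 hrs


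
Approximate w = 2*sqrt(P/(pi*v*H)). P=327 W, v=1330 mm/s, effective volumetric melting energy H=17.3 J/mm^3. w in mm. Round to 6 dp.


w = 2*sqrt(327/(pi*1330*17.3)) = 0.134518 mm


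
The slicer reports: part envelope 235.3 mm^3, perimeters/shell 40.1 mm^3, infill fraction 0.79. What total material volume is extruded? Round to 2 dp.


V_infill = (235.3 - 40.1) * 0.79 = 154.21
V_total = 40.1 + 154.21 = 194.31 mm^3


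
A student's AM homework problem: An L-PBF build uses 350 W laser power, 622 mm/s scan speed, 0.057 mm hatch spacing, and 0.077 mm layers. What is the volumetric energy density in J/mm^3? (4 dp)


E = 350 / (622*0.057*0.077) = 128.2071 J/mm^3


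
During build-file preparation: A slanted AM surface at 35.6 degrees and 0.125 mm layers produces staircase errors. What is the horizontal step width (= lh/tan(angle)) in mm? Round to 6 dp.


step = 0.125 / tan(35.6) = 0.174598 mm


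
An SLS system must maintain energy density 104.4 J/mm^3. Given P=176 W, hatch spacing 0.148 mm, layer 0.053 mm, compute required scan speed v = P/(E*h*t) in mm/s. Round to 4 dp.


v = 176 / (104.4*0.148*0.053) = 214.9189 mm/s


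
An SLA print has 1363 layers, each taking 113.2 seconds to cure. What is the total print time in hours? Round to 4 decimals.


t = 1363 * 113.2 / 3600 = 42.8588 hrs


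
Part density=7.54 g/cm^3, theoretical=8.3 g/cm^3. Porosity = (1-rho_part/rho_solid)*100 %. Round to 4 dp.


Porosity = (1-7.54/8.3)*100 = 9.1566 %


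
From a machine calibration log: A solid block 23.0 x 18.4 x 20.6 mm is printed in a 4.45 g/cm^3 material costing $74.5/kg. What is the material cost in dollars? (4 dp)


V = 23.0 * 18.4 * 20.6 = 8717.92 mm^3 = 8.71792 cm^3
Mass = 8.71792 * 4.45 / 1000 = 0.03879474 kg
Cost = 0.03879474 * 74.5 = 2.8902 $


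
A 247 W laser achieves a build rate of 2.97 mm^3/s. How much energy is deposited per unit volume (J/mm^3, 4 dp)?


SE = 247 / 2.97 = 83.165 J/mm^3


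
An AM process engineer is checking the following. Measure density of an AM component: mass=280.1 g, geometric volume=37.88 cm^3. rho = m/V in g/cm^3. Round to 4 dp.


rho = 280.1 / 37.88 = 7.3944 g/cm^3


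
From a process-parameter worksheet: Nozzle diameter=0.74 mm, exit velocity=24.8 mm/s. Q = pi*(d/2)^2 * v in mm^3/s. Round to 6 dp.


A = pi*(0.74/2)^2 = 0.43008403 mm^2
Q = 0.43008403 * 24.8 = 10.666084 mm^3/s


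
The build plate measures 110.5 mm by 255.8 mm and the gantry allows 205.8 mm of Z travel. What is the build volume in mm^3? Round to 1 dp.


V = 110.5 * 255.8 * 205.8 = 5817122.2 mm^3


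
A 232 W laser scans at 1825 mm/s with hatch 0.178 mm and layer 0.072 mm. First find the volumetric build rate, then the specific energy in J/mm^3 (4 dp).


Build rate = 1825 * 0.178 * 0.072 = 23.3892 mm^3/s
SE = 232 / 23.3892 = 9.9191 J/mm^3


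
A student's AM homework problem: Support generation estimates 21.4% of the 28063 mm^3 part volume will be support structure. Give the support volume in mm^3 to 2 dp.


V_support = 28063 * 0.214 = 6005.48 mm^3


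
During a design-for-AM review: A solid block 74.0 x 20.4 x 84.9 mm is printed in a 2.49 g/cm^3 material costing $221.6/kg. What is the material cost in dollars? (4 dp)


V = 74.0 * 20.4 * 84.9 = 128165.04 mm^3 = 128.16504 cm^3
Mass = 128.16504 * 2.49 / 1000 = 0.31913095 kg
Cost = 0.31913095 * 221.6 = 70.7194 $


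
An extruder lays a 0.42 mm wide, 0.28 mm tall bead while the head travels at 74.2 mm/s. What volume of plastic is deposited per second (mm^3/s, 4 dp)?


Rate = 0.42 * 0.28 * 74.2 = 8.7259 mm^3/s


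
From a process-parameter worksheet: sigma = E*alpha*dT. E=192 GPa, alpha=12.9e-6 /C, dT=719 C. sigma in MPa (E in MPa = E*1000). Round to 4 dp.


sigma = 192*1000 * 12.9e-6 * 719 = 1780.8192 MPa


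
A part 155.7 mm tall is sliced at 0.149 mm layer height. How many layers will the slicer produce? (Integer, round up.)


Layers = ceil(155.7/0.149) = 1045


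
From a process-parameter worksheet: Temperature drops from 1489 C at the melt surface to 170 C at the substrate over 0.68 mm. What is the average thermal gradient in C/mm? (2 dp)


G = (1489-170)/0.68 = 1939.71 C/mm


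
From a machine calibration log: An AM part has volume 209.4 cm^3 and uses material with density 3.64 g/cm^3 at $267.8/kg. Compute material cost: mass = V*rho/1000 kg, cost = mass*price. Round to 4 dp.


Mass = 209.4*3.64/1000 = 0.762216 kg
Cost = 0.762216 * 267.8 = 204.1214 $


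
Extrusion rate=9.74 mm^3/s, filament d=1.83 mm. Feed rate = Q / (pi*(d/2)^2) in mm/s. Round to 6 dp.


A = pi*(1.83/2)^2 = 2.63022
v = 9.74 / 2.63022 = 3.703112 mm/s


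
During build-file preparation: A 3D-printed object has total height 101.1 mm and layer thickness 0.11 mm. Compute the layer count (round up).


Layers = ceil(101.1/0.11) = 920


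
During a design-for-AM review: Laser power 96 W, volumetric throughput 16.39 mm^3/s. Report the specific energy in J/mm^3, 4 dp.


SE = 96 / 16.39 = 5.8572 J/mm^3


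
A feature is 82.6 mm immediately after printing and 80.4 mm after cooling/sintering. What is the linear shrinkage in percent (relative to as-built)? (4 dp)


Shrinkage = ((82.6-80.4)/82.6)*100 = 2.6634 %


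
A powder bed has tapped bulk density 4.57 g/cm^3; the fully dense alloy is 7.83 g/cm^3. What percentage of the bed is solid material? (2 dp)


Packing = (4.57/7.83)*100 = 58.37 %


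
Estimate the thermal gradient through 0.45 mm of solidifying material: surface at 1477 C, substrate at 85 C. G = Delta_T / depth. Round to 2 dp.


G = (1477-85)/0.45 = 3093.33 C/mm


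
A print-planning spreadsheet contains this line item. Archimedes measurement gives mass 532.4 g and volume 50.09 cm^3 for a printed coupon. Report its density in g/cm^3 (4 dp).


rho = 532.4 / 50.09 = 10.6289 g/cm^3


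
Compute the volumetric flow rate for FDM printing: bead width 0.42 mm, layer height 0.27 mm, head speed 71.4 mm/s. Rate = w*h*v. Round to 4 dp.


Rate = 0.42 * 0.27 * 71.4 = 8.0968 mm^3/s


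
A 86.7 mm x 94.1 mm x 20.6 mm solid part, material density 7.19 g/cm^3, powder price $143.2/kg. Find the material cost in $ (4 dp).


V = 86.7 * 94.1 * 20.6 = 168064.482 mm^3 = 168.064482 cm^3
Mass = 168.064482 * 7.19 / 1000 = 1.20838363 kg
Cost = 1.20838363 * 143.2 = 173.0405 $


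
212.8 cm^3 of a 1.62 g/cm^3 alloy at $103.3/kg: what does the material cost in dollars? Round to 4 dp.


Mass = 212.8*1.62/1000 = 0.344736 kg
Cost = 0.344736 * 103.3 = 35.6112 $


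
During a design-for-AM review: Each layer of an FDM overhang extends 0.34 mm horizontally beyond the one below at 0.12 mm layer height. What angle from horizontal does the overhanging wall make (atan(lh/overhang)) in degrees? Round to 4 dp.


angle = atan(0.12/0.34) = 19.44 degrees


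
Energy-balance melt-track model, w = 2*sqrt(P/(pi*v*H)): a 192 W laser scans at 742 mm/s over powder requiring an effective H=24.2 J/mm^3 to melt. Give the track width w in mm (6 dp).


w = 2*sqrt(192/(pi*742*24.2)) = 0.11668 mm
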